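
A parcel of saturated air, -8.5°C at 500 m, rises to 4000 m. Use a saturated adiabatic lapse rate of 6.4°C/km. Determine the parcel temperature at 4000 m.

500–4000 m, saturated adiabatic: Δz = 3.5 km ⇒ ΔT = -22.4°C; T = -30.9°C

-30.9°C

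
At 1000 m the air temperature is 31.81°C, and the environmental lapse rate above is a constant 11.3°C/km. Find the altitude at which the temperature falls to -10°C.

Height above start = (31.81 − (-10)) / 11.3 = 3.7 km
Altitude = 1000 m + 3700 m = 4700 m

4700 m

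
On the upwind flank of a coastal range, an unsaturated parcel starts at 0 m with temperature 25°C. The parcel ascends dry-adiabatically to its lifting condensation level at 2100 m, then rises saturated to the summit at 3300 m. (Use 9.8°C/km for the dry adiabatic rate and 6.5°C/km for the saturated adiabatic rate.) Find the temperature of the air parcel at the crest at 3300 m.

-3.38°C

From 0 m to 2100 m (dry): cools by 9.8 × 2.1 = 20.58°C, giving 4.42°C.
From 2100 m to 3300 m (saturated): cools by 6.5 × 1.2 = 7.8°C, giving -3.38°C.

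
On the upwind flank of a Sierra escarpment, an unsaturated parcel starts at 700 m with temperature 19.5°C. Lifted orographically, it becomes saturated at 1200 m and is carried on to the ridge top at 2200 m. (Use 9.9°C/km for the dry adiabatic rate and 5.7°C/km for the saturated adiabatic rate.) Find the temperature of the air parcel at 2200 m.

8.85°C

700–1200 m, dry: Δz = 0.5 km ⇒ ΔT = -4.95°C; T = 14.55°C
1200–2200 m, saturated: Δz = 1 km ⇒ ΔT = -5.7°C; T = 8.85°C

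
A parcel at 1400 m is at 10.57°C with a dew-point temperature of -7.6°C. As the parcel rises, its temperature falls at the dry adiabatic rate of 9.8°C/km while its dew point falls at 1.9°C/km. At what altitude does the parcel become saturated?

T and T_d converge at 9.8 − 1.9 = 7.9°C per km
Height above start = (10.57 − (-7.6)) / 7.9 = 2.3 km
LCL altitude = 1400 m + 2300 m = 3700 m

3700 m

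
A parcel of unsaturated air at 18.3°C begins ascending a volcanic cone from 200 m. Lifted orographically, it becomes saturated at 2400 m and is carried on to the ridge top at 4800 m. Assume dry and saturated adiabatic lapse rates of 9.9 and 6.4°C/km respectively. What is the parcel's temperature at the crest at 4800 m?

From 200 m to 2400 m (dry): cools by 9.9 × 2.2 = 21.78°C, giving -3.48°C.
From 2400 m to 4800 m (saturated): cools by 6.4 × 2.4 = 15.36°C, giving -18.84°C.

-18.84°C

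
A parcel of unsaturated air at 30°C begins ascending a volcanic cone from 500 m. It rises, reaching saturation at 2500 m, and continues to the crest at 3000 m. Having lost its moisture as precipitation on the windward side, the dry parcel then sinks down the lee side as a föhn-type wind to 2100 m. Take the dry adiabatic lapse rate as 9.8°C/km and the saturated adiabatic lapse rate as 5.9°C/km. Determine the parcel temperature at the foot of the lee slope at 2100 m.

16.27°C

500 → 2500 m (dry, 9.8°C/km): ΔT = -9.8 × 2 = -19.6°C → T = 10.4°C
2500 → 3000 m (saturated, 5.9°C/km): ΔT = -5.9 × 0.5 = -2.95°C → T = 7.45°C
3000 → 2100 m (dry descent, 9.8°C/km): ΔT = +9.8 × 0.9 = +8.82°C → T = 16.27°C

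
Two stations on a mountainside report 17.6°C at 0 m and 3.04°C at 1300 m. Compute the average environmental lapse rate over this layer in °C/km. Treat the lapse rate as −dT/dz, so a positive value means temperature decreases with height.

Γ = −ΔT/Δz = (17.6 − 3.04) / (1300 − 0) m
  = 14.56°C / 1.3 km = 11.2°C/km

11.2°C/km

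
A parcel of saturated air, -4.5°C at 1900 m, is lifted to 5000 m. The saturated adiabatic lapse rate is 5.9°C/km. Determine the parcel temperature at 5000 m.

From 1900 m to 5000 m (saturated adiabatic): cools by 5.9 × 3.1 = 18.29°C, giving -22.79°C.

-22.79°C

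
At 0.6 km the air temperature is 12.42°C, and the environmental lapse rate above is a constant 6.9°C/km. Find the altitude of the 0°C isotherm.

2.4 km

Height above start = (12.42 − 0) / 6.9 = 1.8 km
Altitude = 600 m + 1800 m = 2400 m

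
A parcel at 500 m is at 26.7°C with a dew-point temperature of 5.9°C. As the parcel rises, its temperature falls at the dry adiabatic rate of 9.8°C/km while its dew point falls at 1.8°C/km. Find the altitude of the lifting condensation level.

T and T_d converge at 9.8 − 1.8 = 8°C per km
Height above start = (26.7 − 5.9) / 8 = 2.6 km
LCL altitude = 500 m + 2600 m = 3100 m

3100 m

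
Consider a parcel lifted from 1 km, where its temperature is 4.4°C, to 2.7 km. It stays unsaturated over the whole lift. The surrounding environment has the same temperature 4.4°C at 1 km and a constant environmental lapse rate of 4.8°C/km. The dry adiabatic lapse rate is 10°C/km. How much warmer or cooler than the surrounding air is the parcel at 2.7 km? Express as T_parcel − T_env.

-8.84°C (parcel cooler than environment)

Parcel:
  1000 → 2700 m (dry, 10°C/km): ΔT = -10 × 1.7 = -17°C → T = -12.6°C
Environment:
  1000 → 2700 m (environment, 4.8°C/km): ΔT = -4.8 × 1.7 = -8.16°C → T = -3.76°C
T_parcel − T_env = -12.6 − (-3.76) = -8.84°C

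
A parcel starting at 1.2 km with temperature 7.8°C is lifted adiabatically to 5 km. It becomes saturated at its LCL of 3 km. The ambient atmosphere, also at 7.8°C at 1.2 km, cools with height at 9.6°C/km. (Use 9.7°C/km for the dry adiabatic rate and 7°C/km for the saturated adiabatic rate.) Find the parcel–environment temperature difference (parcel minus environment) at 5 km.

+5.02°C (parcel warmer than environment)

Parcel:
  1200 → 3000 m (dry, 9.7°C/km): ΔT = -9.7 × 1.8 = -17.46°C → T = -9.66°C
  3000 → 5000 m (saturated, 7°C/km): ΔT = -7 × 2 = -14°C → T = -23.66°C
Environment:
  1200 → 5000 m (environment, 9.6°C/km): ΔT = -9.6 × 3.8 = -36.48°C → T = -28.68°C
T_parcel − T_env = -23.66 − (-28.68) = +5.02°C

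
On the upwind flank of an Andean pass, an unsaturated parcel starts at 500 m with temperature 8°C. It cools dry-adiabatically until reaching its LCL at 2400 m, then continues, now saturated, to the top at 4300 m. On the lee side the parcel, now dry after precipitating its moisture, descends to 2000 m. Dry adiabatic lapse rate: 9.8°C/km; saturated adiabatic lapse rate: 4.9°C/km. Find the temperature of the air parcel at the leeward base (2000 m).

2.61°C

From 500 m to 2400 m (dry): cools by 9.8 × 1.9 = 18.62°C, giving -10.62°C.
From 2400 m to 4300 m (saturated): cools by 4.9 × 1.9 = 9.31°C, giving -19.93°C.
From 4300 m to 2000 m (dry descent): warms by 9.8 × 2.3 = 22.54°C, giving 2.61°C.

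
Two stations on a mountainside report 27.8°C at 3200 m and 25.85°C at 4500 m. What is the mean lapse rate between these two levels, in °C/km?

Γ = −ΔT/Δz = (27.8 − 25.85) / (4500 − 3200) m
  = 1.95°C / 1.3 km = 1.5°C/km

1.5°C/km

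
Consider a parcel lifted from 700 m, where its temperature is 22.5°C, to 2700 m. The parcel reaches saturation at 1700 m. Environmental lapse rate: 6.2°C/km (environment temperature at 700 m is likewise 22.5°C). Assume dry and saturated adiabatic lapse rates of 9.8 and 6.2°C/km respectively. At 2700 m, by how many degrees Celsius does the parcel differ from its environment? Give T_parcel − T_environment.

Parcel:
  700 → 1700 m (dry, 9.8°C/km): ΔT = -9.8 × 1 = -9.8°C → T = 12.7°C
  1700 → 2700 m (saturated, 6.2°C/km): ΔT = -6.2 × 1 = -6.2°C → T = 6.5°C
Environment:
  700 → 2700 m (environment, 6.2°C/km): ΔT = -6.2 × 2 = -12.4°C → T = 10.1°C
T_parcel − T_env = 6.5 − 10.1 = -3.6°C

-3.6°C (parcel cooler than environment)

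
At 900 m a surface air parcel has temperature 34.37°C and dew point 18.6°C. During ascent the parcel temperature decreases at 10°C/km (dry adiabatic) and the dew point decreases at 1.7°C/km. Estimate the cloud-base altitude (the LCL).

T and T_d converge at 10 − 1.7 = 8.3°C per km
Height above start = (34.37 − 18.6) / 8.3 = 1.9 km
LCL altitude = 900 m + 1900 m = 2800 m

2800 m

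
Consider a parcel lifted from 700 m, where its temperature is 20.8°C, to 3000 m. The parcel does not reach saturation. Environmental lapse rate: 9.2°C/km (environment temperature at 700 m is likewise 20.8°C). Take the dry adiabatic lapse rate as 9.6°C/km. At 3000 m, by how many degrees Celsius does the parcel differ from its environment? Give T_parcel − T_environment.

-0.92°C (parcel cooler than environment)

Parcel:
  700–3000 m, dry: Δz = 2.3 km ⇒ ΔT = -22.08°C; T = -1.28°C
Environment:
  700–3000 m, environment: Δz = 2.3 km ⇒ ΔT = -21.16°C; T = -0.36°C
T_parcel − T_env = -1.28 − (-0.36) = -0.92°C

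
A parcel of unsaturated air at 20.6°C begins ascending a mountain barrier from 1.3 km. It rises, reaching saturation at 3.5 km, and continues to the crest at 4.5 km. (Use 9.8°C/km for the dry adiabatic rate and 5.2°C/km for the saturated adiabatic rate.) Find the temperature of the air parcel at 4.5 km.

1300 → 3500 m (dry, 9.8°C/km): ΔT = -9.8 × 2.2 = -21.56°C → T = -0.96°C
3500 → 4500 m (saturated, 5.2°C/km): ΔT = -5.2 × 1 = -5.2°C → T = -6.16°C

-6.16°C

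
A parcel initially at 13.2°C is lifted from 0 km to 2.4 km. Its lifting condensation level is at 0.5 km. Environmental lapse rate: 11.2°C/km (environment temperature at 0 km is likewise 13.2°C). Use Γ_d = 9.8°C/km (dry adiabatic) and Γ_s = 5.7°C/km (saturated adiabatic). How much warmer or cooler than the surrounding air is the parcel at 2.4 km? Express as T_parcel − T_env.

Parcel:
  0 → 500 m (dry, 9.8°C/km): ΔT = -9.8 × 0.5 = -4.9°C → T = 8.3°C
  500 → 2400 m (saturated, 5.7°C/km): ΔT = -5.7 × 1.9 = -10.83°C → T = -2.53°C
Environment:
  0 → 2400 m (environment, 11.2°C/km): ΔT = -11.2 × 2.4 = -26.88°C → T = -13.68°C
T_parcel − T_env = -2.53 − (-13.68) = +11.15°C

+11.15°C (parcel warmer than environment)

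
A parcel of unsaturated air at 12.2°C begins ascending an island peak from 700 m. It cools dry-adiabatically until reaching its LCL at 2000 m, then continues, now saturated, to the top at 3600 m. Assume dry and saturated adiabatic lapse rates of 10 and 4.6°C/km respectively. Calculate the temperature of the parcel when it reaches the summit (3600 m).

-8.16°C

Dry to 2000 m: -10 × 1.3 km = -13°C, so T = -0.8°C.
Saturated to 3600 m: -4.6 × 1.6 km = -7.36°C, so T = -8.16°C.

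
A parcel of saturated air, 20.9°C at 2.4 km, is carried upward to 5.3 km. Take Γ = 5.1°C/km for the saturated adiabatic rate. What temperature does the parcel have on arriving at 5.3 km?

6.11°C

2400–5300 m, saturated adiabatic: Δz = 2.9 km ⇒ ΔT = -14.79°C; T = 6.11°C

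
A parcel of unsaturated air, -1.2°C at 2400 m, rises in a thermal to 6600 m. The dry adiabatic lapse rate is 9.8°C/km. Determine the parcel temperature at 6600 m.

2400 → 6600 m (dry adiabatic, 9.8°C/km): ΔT = -9.8 × 4.2 = -41.16°C → T = -42.36°C

-42.36°C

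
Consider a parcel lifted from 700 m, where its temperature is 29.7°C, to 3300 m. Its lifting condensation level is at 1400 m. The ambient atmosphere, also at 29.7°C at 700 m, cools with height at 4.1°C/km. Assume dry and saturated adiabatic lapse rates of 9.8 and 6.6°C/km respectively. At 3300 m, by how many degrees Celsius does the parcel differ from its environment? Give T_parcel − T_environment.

-8.74°C (parcel cooler than environment)

Parcel:
  From 700 m to 1400 m (dry): cools by 9.8 × 0.7 = 6.86°C, giving 22.84°C.
  From 1400 m to 3300 m (saturated): cools by 6.6 × 1.9 = 12.54°C, giving 10.3°C.
Environment:
  From 700 m to 3300 m (environment): cools by 4.1 × 2.6 = 10.66°C, giving 19.04°C.
T_parcel − T_env = 10.3 − 19.04 = -8.74°C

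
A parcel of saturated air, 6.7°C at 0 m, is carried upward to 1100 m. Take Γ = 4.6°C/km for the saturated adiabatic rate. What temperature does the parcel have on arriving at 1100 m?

1.64°C

From 0 m to 1100 m (saturated adiabatic): cools by 4.6 × 1.1 = 5.06°C, giving 1.64°C.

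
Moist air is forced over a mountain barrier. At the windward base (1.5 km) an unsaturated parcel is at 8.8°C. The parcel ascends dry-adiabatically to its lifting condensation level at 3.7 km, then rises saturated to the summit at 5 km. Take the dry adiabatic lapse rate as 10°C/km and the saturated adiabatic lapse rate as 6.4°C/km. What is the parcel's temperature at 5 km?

-21.52°C

1500 → 3700 m (dry, 10°C/km): ΔT = -10 × 2.2 = -22°C → T = -13.2°C
3700 → 5000 m (saturated, 6.4°C/km): ΔT = -6.4 × 1.3 = -8.32°C → T = -21.52°C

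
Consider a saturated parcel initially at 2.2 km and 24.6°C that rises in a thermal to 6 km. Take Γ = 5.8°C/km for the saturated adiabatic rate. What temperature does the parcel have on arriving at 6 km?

2.56°C

2200 → 6000 m (saturated adiabatic, 5.8°C/km): ΔT = -5.8 × 3.8 = -22.04°C → T = 2.56°C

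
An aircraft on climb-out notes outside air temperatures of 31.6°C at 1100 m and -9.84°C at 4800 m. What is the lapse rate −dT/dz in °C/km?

Γ = −ΔT/Δz = (31.6 − (-9.84)) / (4800 − 1100) m
  = 41.44°C / 3.7 km = 11.2°C/km

11.2°C/km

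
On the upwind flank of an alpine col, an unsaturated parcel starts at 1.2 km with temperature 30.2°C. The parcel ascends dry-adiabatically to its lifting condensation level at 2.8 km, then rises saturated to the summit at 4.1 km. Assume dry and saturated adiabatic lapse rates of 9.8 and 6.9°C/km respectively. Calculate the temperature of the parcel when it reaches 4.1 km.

1200 → 2800 m (dry, 9.8°C/km): ΔT = -9.8 × 1.6 = -15.68°C → T = 14.52°C
2800 → 4100 m (saturated, 6.9°C/km): ΔT = -6.9 × 1.3 = -8.97°C → T = 5.55°C

5.55°C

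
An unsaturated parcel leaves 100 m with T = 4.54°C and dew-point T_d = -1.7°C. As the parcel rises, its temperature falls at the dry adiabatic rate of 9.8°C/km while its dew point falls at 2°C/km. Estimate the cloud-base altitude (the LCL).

T and T_d converge at 9.8 − 2 = 7.8°C per km
Height above start = (4.54 − (-1.7)) / 7.8 = 0.8 km
LCL altitude = 100 m + 800 m = 900 m

900 m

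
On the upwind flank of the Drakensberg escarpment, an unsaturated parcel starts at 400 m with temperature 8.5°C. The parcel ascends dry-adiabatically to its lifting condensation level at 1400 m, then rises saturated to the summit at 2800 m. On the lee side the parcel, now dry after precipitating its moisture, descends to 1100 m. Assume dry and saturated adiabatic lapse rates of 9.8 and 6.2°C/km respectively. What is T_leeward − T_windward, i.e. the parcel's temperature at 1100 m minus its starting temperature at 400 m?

400 → 1400 m (dry, 9.8°C/km): ΔT = -9.8 × 1 = -9.8°C → T = -1.3°C
1400 → 2800 m (saturated, 6.2°C/km): ΔT = -6.2 × 1.4 = -8.68°C → T = -9.98°C
2800 → 1100 m (dry descent, 9.8°C/km): ΔT = +9.8 × 1.7 = +16.66°C → T = 6.68°C
Net change vs windward start: 6.68 − 8.5 = -1.82°C

-1.82°C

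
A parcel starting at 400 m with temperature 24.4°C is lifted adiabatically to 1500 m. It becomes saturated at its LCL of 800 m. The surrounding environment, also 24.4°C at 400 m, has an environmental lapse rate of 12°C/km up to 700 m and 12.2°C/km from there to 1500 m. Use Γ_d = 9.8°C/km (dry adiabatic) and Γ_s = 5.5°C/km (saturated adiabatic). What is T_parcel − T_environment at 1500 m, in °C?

+5.59°C (parcel warmer than environment)

Parcel:
  400–800 m, dry: Δz = 0.4 km ⇒ ΔT = -3.92°C; T = 20.48°C
  800–1500 m, saturated: Δz = 0.7 km ⇒ ΔT = -3.85°C; T = 16.63°C
Environment:
  400–700 m, environment, lower layer: Δz = 0.3 km ⇒ ΔT = -3.6°C; T = 20.8°C
  700–1500 m, environment, upper layer: Δz = 0.8 km ⇒ ΔT = -9.76°C; T = 11.04°C
T_parcel − T_env = 16.63 − 11.04 = +5.59°C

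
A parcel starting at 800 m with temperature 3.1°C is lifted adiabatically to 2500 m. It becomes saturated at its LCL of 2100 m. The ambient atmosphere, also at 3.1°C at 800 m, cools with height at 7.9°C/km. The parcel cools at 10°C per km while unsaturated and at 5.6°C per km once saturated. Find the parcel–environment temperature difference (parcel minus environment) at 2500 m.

Parcel:
  Dry to 2100 m: -10 × 1.3 km = -13°C, so T = -9.9°C.
  Saturated to 2500 m: -5.6 × 0.4 km = -2.24°C, so T = -12.14°C.
Environment:
  Environment to 2500 m: -7.9 × 1.7 km = -13.43°C, so T = -10.33°C.
T_parcel − T_env = -12.14 − (-10.33) = -1.81°C

-1.81°C (parcel cooler than environment)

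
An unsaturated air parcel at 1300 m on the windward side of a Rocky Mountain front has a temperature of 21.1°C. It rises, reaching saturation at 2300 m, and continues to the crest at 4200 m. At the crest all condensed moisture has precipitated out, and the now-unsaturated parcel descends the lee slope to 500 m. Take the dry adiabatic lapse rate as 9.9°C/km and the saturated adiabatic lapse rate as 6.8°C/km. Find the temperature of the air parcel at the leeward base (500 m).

From 1300 m to 2300 m (dry): cools by 9.9 × 1 = 9.9°C, giving 11.2°C.
From 2300 m to 4200 m (saturated): cools by 6.8 × 1.9 = 12.92°C, giving -1.72°C.
From 4200 m to 500 m (dry descent): warms by 9.9 × 3.7 = 36.63°C, giving 34.91°C.

34.91°C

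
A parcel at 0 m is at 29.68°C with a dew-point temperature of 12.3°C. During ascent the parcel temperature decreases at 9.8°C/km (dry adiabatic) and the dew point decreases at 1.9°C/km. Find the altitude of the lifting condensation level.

T and T_d converge at 9.8 − 1.9 = 7.9°C per km
Height above start = (29.68 − 12.3) / 7.9 = 2.2 km
LCL altitude = 0 m + 2200 m = 2200 m

2200 m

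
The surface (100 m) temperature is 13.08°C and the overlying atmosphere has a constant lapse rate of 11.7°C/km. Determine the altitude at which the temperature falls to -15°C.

2500 m

Height above start = (13.08 − (-15)) / 11.7 = 2.4 km
Altitude = 100 m + 2400 m = 2500 m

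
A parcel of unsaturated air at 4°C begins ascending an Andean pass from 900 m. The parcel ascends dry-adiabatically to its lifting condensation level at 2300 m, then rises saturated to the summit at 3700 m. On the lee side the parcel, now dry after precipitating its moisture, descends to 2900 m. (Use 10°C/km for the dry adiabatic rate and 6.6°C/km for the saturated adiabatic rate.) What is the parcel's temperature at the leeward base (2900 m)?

Dry to 2300 m: -10 × 1.4 km = -14°C, so T = -10°C.
Saturated to 3700 m: -6.6 × 1.4 km = -9.24°C, so T = -19.24°C.
Dry descent to 2900 m: +10 × 0.8 km = +8°C, so T = -11.24°C.

-11.24°C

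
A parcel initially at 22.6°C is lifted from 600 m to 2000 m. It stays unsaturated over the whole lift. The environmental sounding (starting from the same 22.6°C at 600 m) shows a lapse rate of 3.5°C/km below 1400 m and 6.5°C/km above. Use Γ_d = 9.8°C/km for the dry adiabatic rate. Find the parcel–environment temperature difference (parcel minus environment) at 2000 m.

Parcel:
  Dry to 2000 m: -9.8 × 1.4 km = -13.72°C, so T = 8.88°C.
Environment:
  Environment, lower layer to 1400 m: -3.5 × 0.8 km = -2.8°C, so T = 19.8°C.
  Environment, upper layer to 2000 m: -6.5 × 0.6 km = -3.9°C, so T = 15.9°C.
T_parcel − T_env = 8.88 − 15.9 = -7.02°C

-7.02°C (parcel cooler than environment)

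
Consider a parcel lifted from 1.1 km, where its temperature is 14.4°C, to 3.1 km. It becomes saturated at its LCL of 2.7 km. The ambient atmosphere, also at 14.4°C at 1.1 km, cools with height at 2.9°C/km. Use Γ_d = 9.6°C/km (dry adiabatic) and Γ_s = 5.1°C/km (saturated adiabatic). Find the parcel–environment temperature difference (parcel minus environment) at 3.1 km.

-11.6°C (parcel cooler than environment)

Parcel:
  1100 → 2700 m (dry, 9.6°C/km): ΔT = -9.6 × 1.6 = -15.36°C → T = -0.96°C
  2700 → 3100 m (saturated, 5.1°C/km): ΔT = -5.1 × 0.4 = -2.04°C → T = -3°C
Environment:
  1100 → 3100 m (environment, 2.9°C/km): ΔT = -2.9 × 2 = -5.8°C → T = 8.6°C
T_parcel − T_env = -3 − 8.6 = -11.6°C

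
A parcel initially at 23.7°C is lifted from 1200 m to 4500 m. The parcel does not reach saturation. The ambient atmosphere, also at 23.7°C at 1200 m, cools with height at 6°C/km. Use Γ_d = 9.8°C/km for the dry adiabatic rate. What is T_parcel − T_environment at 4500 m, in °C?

Parcel:
  From 1200 m to 4500 m (dry): cools by 9.8 × 3.3 = 32.34°C, giving -8.64°C.
Environment:
  From 1200 m to 4500 m (environment): cools by 6 × 3.3 = 19.8°C, giving 3.9°C.
T_parcel − T_env = -8.64 − 3.9 = -12.54°C

-12.54°C (parcel cooler than environment)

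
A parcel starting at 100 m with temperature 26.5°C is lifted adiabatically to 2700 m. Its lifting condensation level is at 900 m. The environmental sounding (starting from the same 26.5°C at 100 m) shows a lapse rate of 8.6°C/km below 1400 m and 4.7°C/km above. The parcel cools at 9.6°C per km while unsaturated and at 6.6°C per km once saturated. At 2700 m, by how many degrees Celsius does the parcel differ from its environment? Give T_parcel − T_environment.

-2.27°C (parcel cooler than environment)

Parcel:
  From 100 m to 900 m (dry): cools by 9.6 × 0.8 = 7.68°C, giving 18.82°C.
  From 900 m to 2700 m (saturated): cools by 6.6 × 1.8 = 11.88°C, giving 6.94°C.
Environment:
  From 100 m to 1400 m (environment, lower layer): cools by 8.6 × 1.3 = 11.18°C, giving 15.32°C.
  From 1400 m to 2700 m (environment, upper layer): cools by 4.7 × 1.3 = 6.11°C, giving 9.21°C.
T_parcel − T_env = 6.94 − 9.21 = -2.27°C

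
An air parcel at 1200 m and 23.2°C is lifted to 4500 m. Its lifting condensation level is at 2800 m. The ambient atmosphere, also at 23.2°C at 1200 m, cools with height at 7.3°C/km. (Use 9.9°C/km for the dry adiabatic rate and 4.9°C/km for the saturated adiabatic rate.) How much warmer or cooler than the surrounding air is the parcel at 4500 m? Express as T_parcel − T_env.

Parcel:
  1200–2800 m, dry: Δz = 1.6 km ⇒ ΔT = -15.84°C; T = 7.36°C
  2800–4500 m, saturated: Δz = 1.7 km ⇒ ΔT = -8.33°C; T = -0.97°C
Environment:
  1200–4500 m, environment: Δz = 3.3 km ⇒ ΔT = -24.09°C; T = -0.89°C
T_parcel − T_env = -0.97 − (-0.89) = -0.08°C

-0.08°C (parcel cooler than environment)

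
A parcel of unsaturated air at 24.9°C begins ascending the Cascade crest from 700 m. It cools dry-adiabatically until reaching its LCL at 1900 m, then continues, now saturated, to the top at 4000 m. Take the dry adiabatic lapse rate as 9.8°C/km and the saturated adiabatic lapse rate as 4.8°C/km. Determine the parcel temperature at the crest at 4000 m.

3.06°C

700–1900 m, dry: Δz = 1.2 km ⇒ ΔT = -11.76°C; T = 13.14°C
1900–4000 m, saturated: Δz = 2.1 km ⇒ ΔT = -10.08°C; T = 3.06°C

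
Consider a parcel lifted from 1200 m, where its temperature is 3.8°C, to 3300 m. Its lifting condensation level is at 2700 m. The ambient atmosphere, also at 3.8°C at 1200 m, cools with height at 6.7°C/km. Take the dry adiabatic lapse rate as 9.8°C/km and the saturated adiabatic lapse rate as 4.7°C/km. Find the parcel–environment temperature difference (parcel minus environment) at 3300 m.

Parcel:
  1200 → 2700 m (dry, 9.8°C/km): ΔT = -9.8 × 1.5 = -14.7°C → T = -10.9°C
  2700 → 3300 m (saturated, 4.7°C/km): ΔT = -4.7 × 0.6 = -2.82°C → T = -13.72°C
Environment:
  1200 → 3300 m (environment, 6.7°C/km): ΔT = -6.7 × 2.1 = -14.07°C → T = -10.27°C
T_parcel − T_env = -13.72 − (-10.27) = -3.45°C

-3.45°C (parcel cooler than environment)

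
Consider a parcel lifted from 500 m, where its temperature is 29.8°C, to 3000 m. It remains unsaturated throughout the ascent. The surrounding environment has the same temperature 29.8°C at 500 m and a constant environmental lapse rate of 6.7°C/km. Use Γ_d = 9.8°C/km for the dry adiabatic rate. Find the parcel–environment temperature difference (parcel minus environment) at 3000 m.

Parcel:
  From 500 m to 3000 m (dry): cools by 9.8 × 2.5 = 24.5°C, giving 5.3°C.
Environment:
  From 500 m to 3000 m (environment): cools by 6.7 × 2.5 = 16.75°C, giving 13.05°C.
T_parcel − T_env = 5.3 − 13.05 = -7.75°C

-7.75°C (parcel cooler than environment)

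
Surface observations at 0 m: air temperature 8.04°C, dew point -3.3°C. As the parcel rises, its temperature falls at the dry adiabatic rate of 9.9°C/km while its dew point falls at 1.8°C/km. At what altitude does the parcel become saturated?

T and T_d converge at 9.9 − 1.8 = 8.1°C per km
Height above start = (8.04 − (-3.3)) / 8.1 = 1.4 km
LCL altitude = 0 m + 1400 m = 1400 m

1400 m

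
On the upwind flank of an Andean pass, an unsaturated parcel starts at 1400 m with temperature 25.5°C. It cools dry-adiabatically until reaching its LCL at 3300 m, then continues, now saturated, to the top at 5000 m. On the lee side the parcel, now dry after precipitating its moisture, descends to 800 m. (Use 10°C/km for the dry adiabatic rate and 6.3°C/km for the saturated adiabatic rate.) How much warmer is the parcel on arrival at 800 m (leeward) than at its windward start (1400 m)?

1400–3300 m, dry: Δz = 1.9 km ⇒ ΔT = -19°C; T = 6.5°C
3300–5000 m, saturated: Δz = 1.7 km ⇒ ΔT = -10.71°C; T = -4.21°C
5000–800 m, dry descent: Δz = 4.2 km ⇒ ΔT = +42°C; T = 37.79°C
Net change vs windward start: 37.79 − 25.5 = +12.29°C

+12.29°C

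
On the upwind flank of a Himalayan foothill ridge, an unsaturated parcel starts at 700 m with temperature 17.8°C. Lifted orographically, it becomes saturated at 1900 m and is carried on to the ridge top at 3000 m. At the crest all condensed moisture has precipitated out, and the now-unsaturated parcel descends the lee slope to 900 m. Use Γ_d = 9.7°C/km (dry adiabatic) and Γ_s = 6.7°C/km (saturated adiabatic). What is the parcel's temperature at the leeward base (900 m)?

700–1900 m, dry: Δz = 1.2 km ⇒ ΔT = -11.64°C; T = 6.16°C
1900–3000 m, saturated: Δz = 1.1 km ⇒ ΔT = -7.37°C; T = -1.21°C
3000–900 m, dry descent: Δz = 2.1 km ⇒ ΔT = +20.37°C; T = 19.16°C

19.16°C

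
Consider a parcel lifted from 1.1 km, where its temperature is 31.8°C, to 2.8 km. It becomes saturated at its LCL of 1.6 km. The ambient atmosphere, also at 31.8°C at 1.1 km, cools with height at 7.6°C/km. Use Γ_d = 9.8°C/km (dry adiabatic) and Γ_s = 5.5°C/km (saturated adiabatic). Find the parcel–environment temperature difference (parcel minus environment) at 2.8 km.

Parcel:
  1100–1600 m, dry: Δz = 0.5 km ⇒ ΔT = -4.9°C; T = 26.9°C
  1600–2800 m, saturated: Δz = 1.2 km ⇒ ΔT = -6.6°C; T = 20.3°C
Environment:
  1100–2800 m, environment: Δz = 1.7 km ⇒ ΔT = -12.92°C; T = 18.88°C
T_parcel − T_env = 20.3 − 18.88 = +1.42°C

+1.42°C (parcel warmer than environment)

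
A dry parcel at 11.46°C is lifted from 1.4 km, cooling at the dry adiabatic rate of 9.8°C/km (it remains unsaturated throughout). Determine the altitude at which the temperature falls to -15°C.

Height above start = (11.46 − (-15)) / 9.8 = 2.7 km
Altitude = 1400 m + 2700 m = 4100 m

4.1 km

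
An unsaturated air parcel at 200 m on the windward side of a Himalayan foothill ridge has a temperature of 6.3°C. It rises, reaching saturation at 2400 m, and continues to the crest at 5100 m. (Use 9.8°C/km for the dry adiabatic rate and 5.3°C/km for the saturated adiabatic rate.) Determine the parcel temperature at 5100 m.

-29.57°C

200–2400 m, dry: Δz = 2.2 km ⇒ ΔT = -21.56°C; T = -15.26°C
2400–5100 m, saturated: Δz = 2.7 km ⇒ ΔT = -14.31°C; T = -29.57°C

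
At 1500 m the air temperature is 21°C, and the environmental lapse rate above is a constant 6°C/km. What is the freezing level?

5000 m

Height above start = (21 − 0) / 6 = 3.5 km
Altitude = 1500 m + 3500 m = 5000 m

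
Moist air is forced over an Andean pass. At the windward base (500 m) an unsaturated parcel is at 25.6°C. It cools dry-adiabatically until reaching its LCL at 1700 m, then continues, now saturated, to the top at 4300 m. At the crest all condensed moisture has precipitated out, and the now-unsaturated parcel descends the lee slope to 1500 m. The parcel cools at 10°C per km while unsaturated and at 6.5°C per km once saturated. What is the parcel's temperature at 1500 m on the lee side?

From 500 m to 1700 m (dry): cools by 10 × 1.2 = 12°C, giving 13.6°C.
From 1700 m to 4300 m (saturated): cools by 6.5 × 2.6 = 16.9°C, giving -3.3°C.
From 4300 m to 1500 m (dry descent): warms by 10 × 2.8 = 28°C, giving 24.7°C.

24.7°C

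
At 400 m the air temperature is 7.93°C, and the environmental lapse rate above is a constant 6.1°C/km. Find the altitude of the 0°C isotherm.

1700 m

Height above start = (7.93 − 0) / 6.1 = 1.3 km
Altitude = 400 m + 1300 m = 1700 m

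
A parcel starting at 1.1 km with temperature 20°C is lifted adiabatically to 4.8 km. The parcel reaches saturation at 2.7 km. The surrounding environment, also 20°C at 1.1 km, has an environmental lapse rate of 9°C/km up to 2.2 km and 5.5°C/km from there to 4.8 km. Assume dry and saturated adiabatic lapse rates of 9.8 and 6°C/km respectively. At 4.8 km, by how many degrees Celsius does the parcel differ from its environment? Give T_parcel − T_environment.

Parcel:
  From 1100 m to 2700 m (dry): cools by 9.8 × 1.6 = 15.68°C, giving 4.32°C.
  From 2700 m to 4800 m (saturated): cools by 6 × 2.1 = 12.6°C, giving -8.28°C.
Environment:
  From 1100 m to 2200 m (environment, lower layer): cools by 9 × 1.1 = 9.9°C, giving 10.1°C.
  From 2200 m to 4800 m (environment, upper layer): cools by 5.5 × 2.6 = 14.3°C, giving -4.2°C.
T_parcel − T_env = -8.28 − (-4.2) = -4.08°C

-4.08°C (parcel cooler than environment)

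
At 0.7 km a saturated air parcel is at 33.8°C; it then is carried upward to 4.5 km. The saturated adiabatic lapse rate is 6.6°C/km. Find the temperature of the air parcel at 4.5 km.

8.72°C

700 → 4500 m (saturated adiabatic, 6.6°C/km): ΔT = -6.6 × 3.8 = -25.08°C → T = 8.72°C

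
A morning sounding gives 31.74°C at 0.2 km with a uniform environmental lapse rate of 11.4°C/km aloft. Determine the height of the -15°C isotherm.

Height above start = (31.74 − (-15)) / 11.4 = 4.1 km
Altitude = 200 m + 4100 m = 4300 m

4.3 km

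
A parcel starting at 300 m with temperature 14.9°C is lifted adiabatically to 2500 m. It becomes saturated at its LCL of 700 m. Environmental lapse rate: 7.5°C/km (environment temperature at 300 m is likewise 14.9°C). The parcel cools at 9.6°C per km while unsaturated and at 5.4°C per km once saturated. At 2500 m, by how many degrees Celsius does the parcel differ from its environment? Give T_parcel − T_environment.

Parcel:
  From 300 m to 700 m (dry): cools by 9.6 × 0.4 = 3.84°C, giving 11.06°C.
  From 700 m to 2500 m (saturated): cools by 5.4 × 1.8 = 9.72°C, giving 1.34°C.
Environment:
  From 300 m to 2500 m (environment): cools by 7.5 × 2.2 = 16.5°C, giving -1.6°C.
T_parcel − T_env = 1.34 − (-1.6) = +2.94°C

+2.94°C (parcel warmer than environment)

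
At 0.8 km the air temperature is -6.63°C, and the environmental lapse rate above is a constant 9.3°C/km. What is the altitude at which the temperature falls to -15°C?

1.7 km

Height above start = (-6.63 − (-15)) / 9.3 = 0.9 km
Altitude = 800 m + 900 m = 1700 m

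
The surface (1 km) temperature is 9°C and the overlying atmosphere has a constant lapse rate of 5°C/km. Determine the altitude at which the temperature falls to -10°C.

Height above start = (9 − (-10)) / 5 = 3.8 km
Altitude = 1000 m + 3800 m = 4800 m

4.8 km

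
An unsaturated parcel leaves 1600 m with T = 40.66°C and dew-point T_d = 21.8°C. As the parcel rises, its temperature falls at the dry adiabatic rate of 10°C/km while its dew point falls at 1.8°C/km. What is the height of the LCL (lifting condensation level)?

3900 m

T and T_d converge at 10 − 1.8 = 8.2°C per km
Height above start = (40.66 − 21.8) / 8.2 = 2.3 km
LCL altitude = 1600 m + 2300 m = 3900 m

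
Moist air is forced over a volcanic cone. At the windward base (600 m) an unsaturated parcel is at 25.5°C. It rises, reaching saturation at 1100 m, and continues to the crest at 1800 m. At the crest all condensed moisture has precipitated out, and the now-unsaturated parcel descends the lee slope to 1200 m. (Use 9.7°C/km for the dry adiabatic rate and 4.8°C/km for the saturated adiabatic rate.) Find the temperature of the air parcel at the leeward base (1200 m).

From 600 m to 1100 m (dry): cools by 9.7 × 0.5 = 4.85°C, giving 20.65°C.
From 1100 m to 1800 m (saturated): cools by 4.8 × 0.7 = 3.36°C, giving 17.29°C.
From 1800 m to 1200 m (dry descent): warms by 9.7 × 0.6 = 5.82°C, giving 23.11°C.

23.11°C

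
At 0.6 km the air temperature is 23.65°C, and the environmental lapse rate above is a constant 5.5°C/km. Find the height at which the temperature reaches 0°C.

4.9 km

Height above start = (23.65 − 0) / 5.5 = 4.3 km
Altitude = 600 m + 4300 m = 4900 m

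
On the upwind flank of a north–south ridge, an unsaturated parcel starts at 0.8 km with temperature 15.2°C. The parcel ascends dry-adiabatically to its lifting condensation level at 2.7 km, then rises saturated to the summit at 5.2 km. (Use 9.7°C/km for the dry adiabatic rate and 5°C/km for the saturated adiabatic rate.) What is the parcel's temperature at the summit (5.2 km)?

-15.73°C

From 800 m to 2700 m (dry): cools by 9.7 × 1.9 = 18.43°C, giving -3.23°C.
From 2700 m to 5200 m (saturated): cools by 5 × 2.5 = 12.5°C, giving -15.73°C.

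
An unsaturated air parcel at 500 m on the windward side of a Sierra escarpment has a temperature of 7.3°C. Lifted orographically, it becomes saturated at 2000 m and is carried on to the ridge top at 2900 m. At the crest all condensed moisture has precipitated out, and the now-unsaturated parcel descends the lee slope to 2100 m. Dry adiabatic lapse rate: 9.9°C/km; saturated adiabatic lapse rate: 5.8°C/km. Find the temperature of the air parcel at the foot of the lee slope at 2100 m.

-4.85°C

500 → 2000 m (dry, 9.9°C/km): ΔT = -9.9 × 1.5 = -14.85°C → T = -7.55°C
2000 → 2900 m (saturated, 5.8°C/km): ΔT = -5.8 × 0.9 = -5.22°C → T = -12.77°C
2900 → 2100 m (dry descent, 9.9°C/km): ΔT = +9.9 × 0.8 = +7.92°C → T = -4.85°C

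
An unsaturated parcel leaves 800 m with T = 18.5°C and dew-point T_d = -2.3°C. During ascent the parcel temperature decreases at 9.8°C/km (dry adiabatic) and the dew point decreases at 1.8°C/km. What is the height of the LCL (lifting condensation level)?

3400 m

T and T_d converge at 9.8 − 1.8 = 8°C per km
Height above start = (18.5 − (-2.3)) / 8 = 2.6 km
LCL altitude = 800 m + 2600 m = 3400 m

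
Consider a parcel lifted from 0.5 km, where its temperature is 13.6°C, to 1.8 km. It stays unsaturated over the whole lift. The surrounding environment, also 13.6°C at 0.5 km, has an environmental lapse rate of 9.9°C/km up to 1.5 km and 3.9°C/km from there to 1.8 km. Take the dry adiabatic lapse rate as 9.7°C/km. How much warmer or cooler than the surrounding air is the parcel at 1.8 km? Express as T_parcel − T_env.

Parcel:
  From 500 m to 1800 m (dry): cools by 9.7 × 1.3 = 12.61°C, giving 0.99°C.
Environment:
  From 500 m to 1500 m (environment, lower layer): cools by 9.9 × 1 = 9.9°C, giving 3.7°C.
  From 1500 m to 1800 m (environment, upper layer): cools by 3.9 × 0.3 = 1.17°C, giving 2.53°C.
T_parcel − T_env = 0.99 − 2.53 = -1.54°C

-1.54°C (parcel cooler than environment)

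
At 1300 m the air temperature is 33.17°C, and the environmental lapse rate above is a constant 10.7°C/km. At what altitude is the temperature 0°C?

4400 m

Height above start = (33.17 − 0) / 10.7 = 3.1 km
Altitude = 1300 m + 3100 m = 4400 m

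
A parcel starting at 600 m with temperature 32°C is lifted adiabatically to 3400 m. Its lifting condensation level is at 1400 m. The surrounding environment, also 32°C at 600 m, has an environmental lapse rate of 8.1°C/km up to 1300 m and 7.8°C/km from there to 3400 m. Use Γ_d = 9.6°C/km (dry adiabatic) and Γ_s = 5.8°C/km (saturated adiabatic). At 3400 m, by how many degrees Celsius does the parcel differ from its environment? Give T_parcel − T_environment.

Parcel:
  From 600 m to 1400 m (dry): cools by 9.6 × 0.8 = 7.68°C, giving 24.32°C.
  From 1400 m to 3400 m (saturated): cools by 5.8 × 2 = 11.6°C, giving 12.72°C.
Environment:
  From 600 m to 1300 m (environment, lower layer): cools by 8.1 × 0.7 = 5.67°C, giving 26.33°C.
  From 1300 m to 3400 m (environment, upper layer): cools by 7.8 × 2.1 = 16.38°C, giving 9.95°C.
T_parcel − T_env = 12.72 − 9.95 = +2.77°C

+2.77°C (parcel warmer than environment)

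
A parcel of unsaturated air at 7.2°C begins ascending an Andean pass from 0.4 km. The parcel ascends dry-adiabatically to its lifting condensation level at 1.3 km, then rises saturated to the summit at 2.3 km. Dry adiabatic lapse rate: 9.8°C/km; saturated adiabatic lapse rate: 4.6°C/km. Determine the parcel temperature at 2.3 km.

-6.22°C

400 → 1300 m (dry, 9.8°C/km): ΔT = -9.8 × 0.9 = -8.82°C → T = -1.62°C
1300 → 2300 m (saturated, 4.6°C/km): ΔT = -4.6 × 1 = -4.6°C → T = -6.22°C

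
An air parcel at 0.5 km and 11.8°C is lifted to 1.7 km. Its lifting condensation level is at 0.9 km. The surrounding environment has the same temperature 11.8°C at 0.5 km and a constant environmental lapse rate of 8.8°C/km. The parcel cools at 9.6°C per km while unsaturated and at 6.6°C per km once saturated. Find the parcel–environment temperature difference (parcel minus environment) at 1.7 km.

+1.44°C (parcel warmer than environment)

Parcel:
  500 → 900 m (dry, 9.6°C/km): ΔT = -9.6 × 0.4 = -3.84°C → T = 7.96°C
  900 → 1700 m (saturated, 6.6°C/km): ΔT = -6.6 × 0.8 = -5.28°C → T = 2.68°C
Environment:
  500 → 1700 m (environment, 8.8°C/km): ΔT = -8.8 × 1.2 = -10.56°C → T = 1.24°C
T_parcel − T_env = 2.68 − 1.24 = +1.44°C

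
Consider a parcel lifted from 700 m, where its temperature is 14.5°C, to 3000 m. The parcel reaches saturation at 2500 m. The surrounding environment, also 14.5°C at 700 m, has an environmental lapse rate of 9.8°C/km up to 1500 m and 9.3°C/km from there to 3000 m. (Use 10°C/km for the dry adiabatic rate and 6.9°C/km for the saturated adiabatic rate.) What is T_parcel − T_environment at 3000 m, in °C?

Parcel:
  From 700 m to 2500 m (dry): cools by 10 × 1.8 = 18°C, giving -3.5°C.
  From 2500 m to 3000 m (saturated): cools by 6.9 × 0.5 = 3.45°C, giving -6.95°C.
Environment:
  From 700 m to 1500 m (environment, lower layer): cools by 9.8 × 0.8 = 7.84°C, giving 6.66°C.
  From 1500 m to 3000 m (environment, upper layer): cools by 9.3 × 1.5 = 13.95°C, giving -7.29°C.
T_parcel − T_env = -6.95 − (-7.29) = +0.34°C

+0.34°C (parcel warmer than environment)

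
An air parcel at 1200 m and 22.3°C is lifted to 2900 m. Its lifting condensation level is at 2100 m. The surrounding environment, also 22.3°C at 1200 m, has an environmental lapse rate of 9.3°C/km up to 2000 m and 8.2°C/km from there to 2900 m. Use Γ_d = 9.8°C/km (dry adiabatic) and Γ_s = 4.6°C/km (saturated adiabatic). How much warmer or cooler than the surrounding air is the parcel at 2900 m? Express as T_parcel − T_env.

Parcel:
  Dry to 2100 m: -9.8 × 0.9 km = -8.82°C, so T = 13.48°C.
  Saturated to 2900 m: -4.6 × 0.8 km = -3.68°C, so T = 9.8°C.
Environment:
  Environment, lower layer to 2000 m: -9.3 × 0.8 km = -7.44°C, so T = 14.86°C.
  Environment, upper layer to 2900 m: -8.2 × 0.9 km = -7.38°C, so T = 7.48°C.
T_parcel − T_env = 9.8 − 7.48 = +2.32°C

+2.32°C (parcel warmer than environment)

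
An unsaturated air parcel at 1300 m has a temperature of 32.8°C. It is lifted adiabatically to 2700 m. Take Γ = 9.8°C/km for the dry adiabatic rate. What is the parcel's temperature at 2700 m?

1300 → 2700 m (dry adiabatic, 9.8°C/km): ΔT = -9.8 × 1.4 = -13.72°C → T = 19.08°C

19.08°C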